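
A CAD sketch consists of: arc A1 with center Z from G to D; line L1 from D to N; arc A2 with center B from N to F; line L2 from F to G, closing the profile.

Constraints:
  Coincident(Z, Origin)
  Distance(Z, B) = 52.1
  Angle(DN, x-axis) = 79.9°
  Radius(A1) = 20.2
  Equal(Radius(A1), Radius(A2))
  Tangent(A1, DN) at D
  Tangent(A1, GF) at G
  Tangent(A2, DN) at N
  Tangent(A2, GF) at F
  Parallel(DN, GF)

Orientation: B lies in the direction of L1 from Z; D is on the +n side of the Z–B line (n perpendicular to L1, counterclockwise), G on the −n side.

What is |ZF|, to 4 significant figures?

55.88

Tangency of A1 to both parallel lines with radius 20.2 puts D and G at Z ± 20.2·n: D = (-19.89, 3.542), G = (19.89, -3.542). Equal radii place N and F the same way about B: N = B + 20.2·n = (-10.75, 54.84), F = B − 20.2·n = (29.02, 47.75). Then |ZF| = |F − Z| = 55.88.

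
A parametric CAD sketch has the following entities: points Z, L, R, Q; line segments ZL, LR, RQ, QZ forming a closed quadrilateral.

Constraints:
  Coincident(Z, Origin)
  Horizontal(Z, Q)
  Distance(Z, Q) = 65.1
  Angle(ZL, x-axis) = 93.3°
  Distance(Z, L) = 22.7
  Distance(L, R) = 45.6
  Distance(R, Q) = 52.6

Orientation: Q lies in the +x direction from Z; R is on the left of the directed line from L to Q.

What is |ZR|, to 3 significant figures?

59.3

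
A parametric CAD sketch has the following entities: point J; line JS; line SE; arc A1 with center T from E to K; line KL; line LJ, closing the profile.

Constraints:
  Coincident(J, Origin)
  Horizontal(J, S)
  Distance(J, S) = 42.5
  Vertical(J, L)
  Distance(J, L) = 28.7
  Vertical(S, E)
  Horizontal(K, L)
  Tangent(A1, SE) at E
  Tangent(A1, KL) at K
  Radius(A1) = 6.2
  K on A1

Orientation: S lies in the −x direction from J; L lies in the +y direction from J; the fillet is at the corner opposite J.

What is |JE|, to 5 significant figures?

48.088

The virtual corner opposite J is at (-42.500, 28.700). A1 meets SE tangentially, so TE is at right angles to SE and tangency of A1 to KL means the radius TK is perpendicular to KL, with radius 6.2, so the center T sits 6.2 in from both sides at T = (-36.300, 22.500). That places the tangent points at E = (-42.500, 22.500) on SE and K = (-36.300, 28.700) on KL. Then |JE| = |E − J| = 48.088.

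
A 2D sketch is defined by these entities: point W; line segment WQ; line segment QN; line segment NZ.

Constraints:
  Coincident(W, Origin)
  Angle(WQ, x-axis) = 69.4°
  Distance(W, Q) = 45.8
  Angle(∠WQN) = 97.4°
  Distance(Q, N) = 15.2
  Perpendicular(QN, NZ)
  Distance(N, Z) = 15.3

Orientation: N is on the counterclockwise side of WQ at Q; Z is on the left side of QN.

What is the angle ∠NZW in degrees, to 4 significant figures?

145.0°

∠WQN = 97.4°, so QN runs at 69.4° + (180° − 97.4°) = 152.0° from the x-axis; with |QN| = 15.2, N = Q + 15.2·(cos 152.0°, sin 152.0°) = (2.694, 50.01). The perpendicularity gives NZ at right angles to QN; with |NZ| = 15.3 on the left of QN, Z = N + 15.3·(-0.4695, -0.8829) = (-4.489, 36.50). Then cos ∠NZW = ZN·ZW / (|ZN||ZW|), giving 145.0°.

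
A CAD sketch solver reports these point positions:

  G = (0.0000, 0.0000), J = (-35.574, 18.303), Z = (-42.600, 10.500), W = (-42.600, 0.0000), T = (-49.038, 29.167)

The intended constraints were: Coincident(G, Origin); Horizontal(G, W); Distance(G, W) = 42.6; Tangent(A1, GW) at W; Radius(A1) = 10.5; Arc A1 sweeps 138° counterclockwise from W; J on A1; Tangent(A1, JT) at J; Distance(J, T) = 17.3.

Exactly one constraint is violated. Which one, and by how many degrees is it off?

Tangent(A1, JT) at J — off by 3.10°.

G = (0.00, 0.00) ✓; G.y = 0.00, W.y = 0.00 ✓; |GW| = 42.60 ✓; ∠(ZW, WG) = 90.00° ✓; |ZW| = 10.50 ✓; bearing(Z→J) − bearing(Z→W) = 138.0° ✓; |ZJ| = 10.50 ✓; ∠(ZJ, JT) = 86.90° ✗; |JT| = 17.30 ✓.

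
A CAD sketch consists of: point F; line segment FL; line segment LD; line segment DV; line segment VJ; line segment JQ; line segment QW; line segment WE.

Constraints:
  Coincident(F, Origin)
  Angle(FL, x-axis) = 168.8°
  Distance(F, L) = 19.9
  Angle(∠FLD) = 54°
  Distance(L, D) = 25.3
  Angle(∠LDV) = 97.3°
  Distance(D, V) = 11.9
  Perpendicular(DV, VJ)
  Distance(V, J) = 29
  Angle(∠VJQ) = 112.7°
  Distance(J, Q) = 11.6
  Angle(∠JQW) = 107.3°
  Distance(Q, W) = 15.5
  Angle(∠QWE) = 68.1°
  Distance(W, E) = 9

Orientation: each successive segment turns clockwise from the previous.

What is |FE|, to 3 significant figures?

14.8

F is at the origin; FL runs at 168.8° with length 19.9, so L = (-19.5, 3.87). ∠FLD = 54.0° gives LD at 42.8° from the x-axis; with |LD| = 25.3, D = (-0.958, 21.1). ∠LDV = 97.3° gives DV at -39.9° from the x-axis; with |DV| = 11.9, V = (8.17, 13.4). DV ⟂ VJ, so VJ runs at -130°; with |VJ| = 29.0, J = (-10.4, -8.83). ∠VJQ = 112.7° gives JQ at 163° from the x-axis; with |JQ| = 11.6, Q = (-21.5, -5.40). ∠JQW = 107.3° gives QW at 90.1° from the x-axis; with |QW| = 15.5, W = (-21.5, 10.1). ∠QWE = 68.1° gives WE at -21.8° from the x-axis; with |WE| = 9.0, E = (-13.2, 6.76). Then |FE| = |E − F| = 14.8.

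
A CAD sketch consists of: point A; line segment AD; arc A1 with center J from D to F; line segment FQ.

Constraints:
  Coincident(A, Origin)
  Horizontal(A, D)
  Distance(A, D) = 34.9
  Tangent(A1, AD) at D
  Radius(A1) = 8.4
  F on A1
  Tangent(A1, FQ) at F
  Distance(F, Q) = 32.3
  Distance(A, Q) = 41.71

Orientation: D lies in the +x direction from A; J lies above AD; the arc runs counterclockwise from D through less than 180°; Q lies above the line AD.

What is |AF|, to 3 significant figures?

43.3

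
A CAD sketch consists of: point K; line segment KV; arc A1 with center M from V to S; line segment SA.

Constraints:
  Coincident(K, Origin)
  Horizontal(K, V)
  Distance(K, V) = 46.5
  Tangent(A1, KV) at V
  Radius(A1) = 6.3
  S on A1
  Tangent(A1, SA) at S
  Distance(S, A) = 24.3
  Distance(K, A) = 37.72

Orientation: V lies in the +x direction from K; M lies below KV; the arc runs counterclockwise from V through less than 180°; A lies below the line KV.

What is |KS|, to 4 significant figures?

41.16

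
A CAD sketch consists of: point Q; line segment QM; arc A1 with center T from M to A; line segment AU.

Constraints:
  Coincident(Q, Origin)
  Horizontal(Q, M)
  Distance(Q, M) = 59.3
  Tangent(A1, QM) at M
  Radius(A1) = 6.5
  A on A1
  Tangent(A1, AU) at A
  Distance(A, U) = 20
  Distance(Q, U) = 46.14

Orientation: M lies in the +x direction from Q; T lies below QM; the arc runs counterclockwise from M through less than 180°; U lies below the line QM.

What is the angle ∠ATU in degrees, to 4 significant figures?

72.00°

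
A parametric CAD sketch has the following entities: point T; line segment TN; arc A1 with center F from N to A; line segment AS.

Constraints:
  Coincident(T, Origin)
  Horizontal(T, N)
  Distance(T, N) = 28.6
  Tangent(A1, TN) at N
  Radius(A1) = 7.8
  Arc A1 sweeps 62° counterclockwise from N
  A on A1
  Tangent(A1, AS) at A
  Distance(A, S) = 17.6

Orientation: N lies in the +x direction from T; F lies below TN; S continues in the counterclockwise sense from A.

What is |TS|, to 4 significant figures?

23.84

T is at the origin; T and N share the same y with |TN| = 28.6 and N on the +x side, so N = (28.60, 0.000). Since A1 is tangent to TN there, FN ⟂ TN, so F = N + (0, -7.8) = (28.60, -7.800). On A1, N sits at bearing 90° from F; a 62° counterclockwise sweep puts A at bearing 152°, so A = F + 7.8·(cos 152°, sin 152°) = (21.71, -4.138). A1 meets AS tangentially, so FA is at right angles to AS, so AS runs along (−sin 152°, cos 152°); with |AS| = 17.6, S = (13.45, -19.68). Then |TS| = |S − T| = 23.84.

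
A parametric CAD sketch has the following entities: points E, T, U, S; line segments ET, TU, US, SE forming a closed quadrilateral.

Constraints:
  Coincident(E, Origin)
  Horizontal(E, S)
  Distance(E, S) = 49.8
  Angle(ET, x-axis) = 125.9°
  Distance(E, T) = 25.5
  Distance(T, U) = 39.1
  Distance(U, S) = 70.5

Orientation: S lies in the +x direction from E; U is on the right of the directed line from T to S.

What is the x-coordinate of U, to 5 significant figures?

-18.283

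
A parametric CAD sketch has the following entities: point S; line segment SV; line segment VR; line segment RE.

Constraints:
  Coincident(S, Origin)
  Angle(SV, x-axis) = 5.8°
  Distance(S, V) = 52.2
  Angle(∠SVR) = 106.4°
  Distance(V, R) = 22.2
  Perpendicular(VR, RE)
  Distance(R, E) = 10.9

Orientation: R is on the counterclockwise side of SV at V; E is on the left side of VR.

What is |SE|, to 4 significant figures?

53.84

S is at the origin; SV runs at 5.8° with length 52.2, so V = 52.2·(cos 5.8°, sin 5.8°) = (51.93, 5.275). ∠SVR = 106.4°, so VR runs at 5.8° + (180° − 106.4°) = 79.40° from the x-axis; with |VR| = 22.2, R = V + 22.2·(cos 79.40°, sin 79.40°) = (56.02, 27.10). VR ⟂ RE; with |RE| = 10.9 on the left of VR, E = R + 10.9·(-0.9829, 0.1840) = (45.30, 29.10). Then |SE| = |E − S| = 53.84.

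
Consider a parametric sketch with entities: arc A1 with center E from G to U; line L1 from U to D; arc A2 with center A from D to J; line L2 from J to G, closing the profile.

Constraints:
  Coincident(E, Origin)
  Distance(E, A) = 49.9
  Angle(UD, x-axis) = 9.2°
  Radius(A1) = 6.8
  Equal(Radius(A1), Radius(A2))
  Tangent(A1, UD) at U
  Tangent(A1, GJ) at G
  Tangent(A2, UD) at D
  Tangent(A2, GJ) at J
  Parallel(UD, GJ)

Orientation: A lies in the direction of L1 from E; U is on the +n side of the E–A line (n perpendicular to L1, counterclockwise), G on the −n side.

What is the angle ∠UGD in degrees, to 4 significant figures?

74.75°

The slot axis is L1's direction at 9.2°, so u = (cos 9.2°, sin 9.2°) = (0.9871, 0.1599) and n = (−sin 9.2°, cos 9.2°) = (-0.1599, 0.9871). E is at the origin and A lies 49.9 along u from E, so A = 49.9·u = (49.26, 7.978). Tangency of A1 to both parallel lines with radius 6.8 puts U and G at E ± 6.8·n: U = (-1.087, 6.713), G = (1.087, -6.713). Equal radii place D and J the same way about A: D = A + 6.8·n = (48.17, 14.69), J = A − 6.8·n = (50.35, 1.266). Then cos ∠UGD = GU·GD / (|GU||GD|), giving 74.75°.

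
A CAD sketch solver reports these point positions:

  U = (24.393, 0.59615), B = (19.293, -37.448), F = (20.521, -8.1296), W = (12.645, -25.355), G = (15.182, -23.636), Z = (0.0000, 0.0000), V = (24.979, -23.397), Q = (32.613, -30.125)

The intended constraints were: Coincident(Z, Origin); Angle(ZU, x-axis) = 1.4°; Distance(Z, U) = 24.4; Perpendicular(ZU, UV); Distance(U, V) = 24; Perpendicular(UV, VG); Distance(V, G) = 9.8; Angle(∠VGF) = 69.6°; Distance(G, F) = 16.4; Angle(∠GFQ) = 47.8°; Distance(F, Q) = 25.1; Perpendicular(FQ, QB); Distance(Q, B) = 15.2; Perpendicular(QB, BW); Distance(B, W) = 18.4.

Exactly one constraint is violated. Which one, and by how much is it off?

Distance(B, W) = 18.4 — off by 4.60.

Z = (0.00, 0.00) ✓; ZU at 1.400° ✓; |ZU| = 24.40 ✓; ∠(ZU, UV) = 90.00° ✓; |UV| = 24.00 ✓; ∠(UV, VG) = 90.00° ✓; |VG| = 9.800 ✓; ∠VGF = 69.60° ✓; |GF| = 16.40 ✓; ∠GFQ = 47.80° ✓; |FQ| = 25.10 ✓; ∠(FQ, QB) = 90.00° ✓; |QB| = 15.20 ✓; ∠(QB, BW) = 90.00° ✓; |BW| = 13.80 ✗.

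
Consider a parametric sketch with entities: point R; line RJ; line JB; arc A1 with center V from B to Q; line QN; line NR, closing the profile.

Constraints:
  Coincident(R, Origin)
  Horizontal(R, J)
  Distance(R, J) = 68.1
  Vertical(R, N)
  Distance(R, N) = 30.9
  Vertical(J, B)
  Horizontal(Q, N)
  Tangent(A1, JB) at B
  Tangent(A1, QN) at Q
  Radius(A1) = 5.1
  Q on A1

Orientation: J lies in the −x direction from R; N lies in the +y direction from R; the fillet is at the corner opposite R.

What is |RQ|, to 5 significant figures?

70.170

The virtual corner opposite R is at (-68.100, 30.900). The tangent condition forces VB to be normal to JB and the tangent condition forces VQ to be normal to QN, with radius 5.1, so the center V sits 5.1 in from both sides at V = (-63.000, 25.800). That places the tangent points at B = (-68.100, 25.800) on JB and Q = (-63.000, 30.900) on QN. Then |RQ| = |Q − R| = 70.170.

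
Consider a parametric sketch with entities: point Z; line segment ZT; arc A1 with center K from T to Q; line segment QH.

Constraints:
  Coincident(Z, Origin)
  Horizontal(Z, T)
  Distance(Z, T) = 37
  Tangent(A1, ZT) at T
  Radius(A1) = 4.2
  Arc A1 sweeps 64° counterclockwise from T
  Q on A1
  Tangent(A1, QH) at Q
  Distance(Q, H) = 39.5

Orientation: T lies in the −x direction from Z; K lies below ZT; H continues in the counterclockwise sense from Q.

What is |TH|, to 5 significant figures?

43.339

On A1, T sits at bearing 90° from K; a 64° counterclockwise sweep puts Q at bearing 154°, so Q = K + 4.2·(cos 154°, sin 154°) = (-40.775, -2.3588). A1 meets QH tangentially, so KQ is at right angles to QH, so QH runs along (−sin 154°, cos 154°); with |QH| = 39.5, H = (-58.091, -37.861). Then |TH| = |H − T| = 43.339.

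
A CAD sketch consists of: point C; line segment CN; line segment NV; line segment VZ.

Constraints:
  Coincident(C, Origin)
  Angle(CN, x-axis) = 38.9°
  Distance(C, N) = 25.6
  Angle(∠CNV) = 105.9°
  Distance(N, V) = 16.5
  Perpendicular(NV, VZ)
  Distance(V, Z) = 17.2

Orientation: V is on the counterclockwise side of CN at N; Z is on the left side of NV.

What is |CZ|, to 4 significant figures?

24.66

∠CNV = 105.9°, so NV runs at 38.9° + (180° − 105.9°) = 113.0° from the x-axis; with |NV| = 16.5, V = N + 16.5·(cos 113.0°, sin 113.0°) = (13.48, 31.26). NV is perpendicular to VZ; with |VZ| = 17.2 on the left of NV, Z = V + 17.2·(-0.9205, -0.3907) = (-2.357, 24.54). Then |CZ| = |Z − C| = 24.66.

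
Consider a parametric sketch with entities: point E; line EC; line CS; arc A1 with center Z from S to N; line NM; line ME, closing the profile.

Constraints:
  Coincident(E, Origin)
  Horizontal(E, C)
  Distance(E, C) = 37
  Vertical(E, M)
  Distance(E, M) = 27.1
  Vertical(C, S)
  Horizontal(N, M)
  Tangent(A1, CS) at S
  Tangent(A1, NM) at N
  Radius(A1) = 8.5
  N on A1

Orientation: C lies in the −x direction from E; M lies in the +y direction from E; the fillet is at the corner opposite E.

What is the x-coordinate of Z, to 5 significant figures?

-28.500

E and M share the same x with |EM| = 27.1 and M on the +y side, so M = (0.0000, 27.100). The virtual corner opposite E is at (-37.000, 27.100). Tangency of A1 to CS means the radius ZS is perpendicular to CS and since A1 is tangent to NM there, ZN ⟂ NM, with radius 8.5, so the center Z sits 8.5 in from both sides at Z = (-28.500, 18.600). So Z.x = -28.500.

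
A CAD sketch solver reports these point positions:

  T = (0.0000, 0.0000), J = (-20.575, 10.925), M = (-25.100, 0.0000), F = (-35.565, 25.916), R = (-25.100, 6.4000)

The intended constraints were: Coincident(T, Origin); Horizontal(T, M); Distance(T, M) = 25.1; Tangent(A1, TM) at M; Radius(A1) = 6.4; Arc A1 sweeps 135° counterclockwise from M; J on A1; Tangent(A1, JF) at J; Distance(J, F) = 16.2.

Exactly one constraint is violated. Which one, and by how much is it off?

Distance(J, F) = 16.2 — off by 5.00.

T = (0.00, 0.00) ✓; T.y = 0.00, M.y = 0.00 ✓; |TM| = 25.10 ✓; ∠(RM, MT) = 90.00° ✓; |RM| = 6.400 ✓; bearing(R→J) − bearing(R→M) = 135.0° ✓; |RJ| = 6.399 ✓; ∠(RJ, JF) = 90.00° ✓; |JF| = 21.20 ✗.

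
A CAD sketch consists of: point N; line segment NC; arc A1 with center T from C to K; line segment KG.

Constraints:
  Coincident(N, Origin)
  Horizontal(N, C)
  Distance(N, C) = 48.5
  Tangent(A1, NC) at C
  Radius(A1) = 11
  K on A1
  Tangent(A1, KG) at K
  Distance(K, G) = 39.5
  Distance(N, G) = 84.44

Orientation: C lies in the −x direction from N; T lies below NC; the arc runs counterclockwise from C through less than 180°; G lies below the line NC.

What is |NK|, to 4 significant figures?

59.41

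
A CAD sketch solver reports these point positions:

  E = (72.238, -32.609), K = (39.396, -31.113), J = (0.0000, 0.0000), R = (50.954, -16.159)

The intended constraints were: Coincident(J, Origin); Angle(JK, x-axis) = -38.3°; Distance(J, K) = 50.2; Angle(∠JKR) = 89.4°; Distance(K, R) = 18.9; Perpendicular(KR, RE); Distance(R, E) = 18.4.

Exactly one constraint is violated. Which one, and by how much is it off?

Distance(R, E) = 18.4 — off by 8.50.

J = (0.00, 0.00) ✓; JK at -38.30° ✓; |JK| = 50.20 ✓; ∠JKR = 89.40° ✓; |KR| = 18.90 ✓; ∠(KR, RE) = 90.00° ✓; |RE| = 26.90 ✗.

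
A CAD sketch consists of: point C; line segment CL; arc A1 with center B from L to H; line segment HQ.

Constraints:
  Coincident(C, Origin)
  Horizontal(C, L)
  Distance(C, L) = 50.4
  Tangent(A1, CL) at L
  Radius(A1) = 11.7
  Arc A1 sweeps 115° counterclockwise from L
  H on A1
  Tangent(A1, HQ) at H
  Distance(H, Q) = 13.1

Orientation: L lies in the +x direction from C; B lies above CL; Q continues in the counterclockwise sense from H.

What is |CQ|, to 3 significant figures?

62.4

C is at the origin; CL is horizontal with |CL| = 50.4 and L on the +x side, so L = (50.4, 0.00). Since A1 is tangent to CL there, BL ⟂ CL, so B = L + (0, 11.7) = (50.4, 11.7). On A1, L sits at bearing -90° from B; a 115° counterclockwise sweep puts H at bearing 25°, so H = B + 11.7·(cos 25°, sin 25°) = (61.0, 16.6). Tangency of A1 to HQ means the radius BH is perpendicular to HQ, so HQ runs along (−sin 25°, cos 25°); with |HQ| = 13.1, Q = (55.5, 28.5). Then |CQ| = |Q − C| = 62.4.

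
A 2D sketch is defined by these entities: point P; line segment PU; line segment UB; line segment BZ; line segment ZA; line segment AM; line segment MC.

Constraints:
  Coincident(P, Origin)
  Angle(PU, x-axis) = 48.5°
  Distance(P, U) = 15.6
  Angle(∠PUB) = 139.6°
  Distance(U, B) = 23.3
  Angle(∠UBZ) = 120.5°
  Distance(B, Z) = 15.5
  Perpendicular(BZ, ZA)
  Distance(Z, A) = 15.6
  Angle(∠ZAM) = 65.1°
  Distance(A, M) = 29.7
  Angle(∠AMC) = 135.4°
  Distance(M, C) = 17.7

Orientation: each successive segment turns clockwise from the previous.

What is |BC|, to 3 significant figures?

22.2

∠ZAM = 65.1° gives AM at 104° from the x-axis; with |AM| = 29.7, M = (23.8, 22.0). ∠AMC = 135.4° gives MC at 59.1° from the x-axis; with |MC| = 17.7, C = (32.9, 37.2). Then |BC| = |C − B| = 22.2.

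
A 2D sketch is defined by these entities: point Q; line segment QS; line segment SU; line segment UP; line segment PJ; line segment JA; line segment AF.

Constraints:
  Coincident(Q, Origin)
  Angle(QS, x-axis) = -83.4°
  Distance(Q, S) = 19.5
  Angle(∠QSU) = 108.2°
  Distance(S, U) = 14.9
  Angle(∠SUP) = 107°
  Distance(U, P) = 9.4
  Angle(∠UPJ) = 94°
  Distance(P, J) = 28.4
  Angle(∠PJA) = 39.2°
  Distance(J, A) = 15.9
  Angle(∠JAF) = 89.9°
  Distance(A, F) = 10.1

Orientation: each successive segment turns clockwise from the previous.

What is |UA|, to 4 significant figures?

16.75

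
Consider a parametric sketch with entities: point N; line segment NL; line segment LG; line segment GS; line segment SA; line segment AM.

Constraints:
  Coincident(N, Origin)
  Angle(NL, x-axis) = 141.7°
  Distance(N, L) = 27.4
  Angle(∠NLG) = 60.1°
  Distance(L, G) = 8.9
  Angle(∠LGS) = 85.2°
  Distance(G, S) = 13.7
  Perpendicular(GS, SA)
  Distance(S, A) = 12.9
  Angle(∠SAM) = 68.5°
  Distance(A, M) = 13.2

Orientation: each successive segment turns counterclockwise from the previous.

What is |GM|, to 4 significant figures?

8.186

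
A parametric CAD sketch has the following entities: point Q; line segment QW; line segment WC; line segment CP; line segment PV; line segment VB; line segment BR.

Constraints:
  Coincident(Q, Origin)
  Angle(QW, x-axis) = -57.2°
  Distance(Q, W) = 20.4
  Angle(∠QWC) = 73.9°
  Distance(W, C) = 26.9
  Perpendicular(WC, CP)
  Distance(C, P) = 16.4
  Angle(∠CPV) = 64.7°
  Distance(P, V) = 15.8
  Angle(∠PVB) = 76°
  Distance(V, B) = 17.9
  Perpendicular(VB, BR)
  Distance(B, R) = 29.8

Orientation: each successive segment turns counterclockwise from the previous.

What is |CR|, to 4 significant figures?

24.90

Q is at the origin; QW runs at -57.2° with length 20.4, so W = (11.05, -17.15). ∠QWC = 73.9° gives WC at 48.90° from the x-axis; with |WC| = 26.9, C = (28.73, 3.123). WC is perpendicular to CP, so CP runs at 138.9°; with |CP| = 16.4, P = (16.38, 13.90). ∠CPV = 64.7° gives PV at -105.8° from the x-axis; with |PV| = 15.8, V = (12.07, -1.299). ∠PVB = 76.0° gives VB at -1.800° from the x-axis; with |VB| = 17.9, B = (29.96, -1.861). VB is perpendicular to BR, so BR runs at 88.20°; with |BR| = 29.8, R = (30.90, 27.92). Then |CR| = |R − C| = 24.90.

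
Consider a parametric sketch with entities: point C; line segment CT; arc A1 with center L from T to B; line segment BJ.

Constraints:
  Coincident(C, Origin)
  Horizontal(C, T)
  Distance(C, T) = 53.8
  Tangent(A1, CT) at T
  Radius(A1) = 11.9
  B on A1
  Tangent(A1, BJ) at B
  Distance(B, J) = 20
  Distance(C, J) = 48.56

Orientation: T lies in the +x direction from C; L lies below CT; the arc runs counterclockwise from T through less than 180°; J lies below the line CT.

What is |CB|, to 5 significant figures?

43.213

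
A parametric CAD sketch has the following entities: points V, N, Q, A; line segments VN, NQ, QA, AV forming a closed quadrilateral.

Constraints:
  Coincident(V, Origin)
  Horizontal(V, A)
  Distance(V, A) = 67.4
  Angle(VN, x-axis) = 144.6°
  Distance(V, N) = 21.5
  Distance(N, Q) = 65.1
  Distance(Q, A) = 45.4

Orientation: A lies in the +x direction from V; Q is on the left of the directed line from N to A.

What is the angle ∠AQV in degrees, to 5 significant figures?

81.625°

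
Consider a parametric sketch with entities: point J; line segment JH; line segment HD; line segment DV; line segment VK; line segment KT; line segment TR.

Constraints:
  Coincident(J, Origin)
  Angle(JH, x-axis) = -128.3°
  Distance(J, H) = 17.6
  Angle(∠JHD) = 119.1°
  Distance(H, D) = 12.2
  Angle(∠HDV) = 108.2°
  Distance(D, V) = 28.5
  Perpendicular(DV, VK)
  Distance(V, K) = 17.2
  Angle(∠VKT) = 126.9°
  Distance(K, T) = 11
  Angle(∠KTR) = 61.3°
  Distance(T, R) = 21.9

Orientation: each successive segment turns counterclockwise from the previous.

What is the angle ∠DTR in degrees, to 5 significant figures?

31.415°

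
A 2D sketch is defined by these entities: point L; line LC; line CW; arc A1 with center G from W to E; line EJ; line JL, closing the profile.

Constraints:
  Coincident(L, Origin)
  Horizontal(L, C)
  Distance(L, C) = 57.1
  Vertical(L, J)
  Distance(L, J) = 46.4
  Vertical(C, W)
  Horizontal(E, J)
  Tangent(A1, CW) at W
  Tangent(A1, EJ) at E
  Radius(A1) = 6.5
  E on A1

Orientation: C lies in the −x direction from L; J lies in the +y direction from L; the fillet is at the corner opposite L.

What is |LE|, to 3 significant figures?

68.7

L is at the origin; L and C share the same y with |LC| = 57.1 and C on the −x side, so C = (-57.1, 0.00). L and J share the same x with |LJ| = 46.4 and J on the +y side, so J = (0.00, 46.4). The virtual corner opposite L is at (-57.1, 46.4). Since A1 is tangent to CW there, GW ⟂ CW and the tangent condition forces GE to be normal to EJ, with radius 6.5, so the center G sits 6.5 in from both sides at G = (-50.6, 39.9). That places the tangent points at W = (-57.1, 39.9) on CW and E = (-50.6, 46.4) on EJ. Then |LE| = |E − L| = 68.7.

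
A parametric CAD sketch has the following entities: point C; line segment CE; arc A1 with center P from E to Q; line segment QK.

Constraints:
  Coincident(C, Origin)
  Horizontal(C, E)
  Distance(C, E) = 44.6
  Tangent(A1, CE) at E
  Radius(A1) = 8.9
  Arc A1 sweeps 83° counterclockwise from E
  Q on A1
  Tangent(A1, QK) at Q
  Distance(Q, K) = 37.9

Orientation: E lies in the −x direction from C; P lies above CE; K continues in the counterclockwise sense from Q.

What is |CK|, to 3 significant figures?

55.1

C is at the origin; CE is horizontal with |CE| = 44.6 and E on the −x side, so E = (-44.6, 0.00). Tangency of A1 to CE means the radius PE is perpendicular to CE, so P = E + (0, 8.9) = (-44.6, 8.90). On A1, E sits at bearing -90° from P; an 83° counterclockwise sweep puts Q at bearing -7°, so Q = P + 8.9·(cos -7°, sin -7°) = (-35.8, 7.82). A1 meets QK tangentially, so PQ is at right angles to QK, so QK runs along (−sin -7°, cos -7°); with |QK| = 37.9, K = (-31.1, 45.4). Then |CK| = |K − C| = 55.1.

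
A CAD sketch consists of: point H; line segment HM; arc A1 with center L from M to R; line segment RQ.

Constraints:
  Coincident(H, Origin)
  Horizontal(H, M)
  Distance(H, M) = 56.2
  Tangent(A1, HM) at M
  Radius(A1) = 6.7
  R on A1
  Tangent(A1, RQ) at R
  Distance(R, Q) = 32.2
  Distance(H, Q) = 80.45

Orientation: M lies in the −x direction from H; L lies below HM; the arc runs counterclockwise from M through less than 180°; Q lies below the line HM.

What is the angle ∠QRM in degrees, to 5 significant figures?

143.71°

H is at the origin; HM is horizontal with |HM| = 56.2 and M on the −x side, so M = (-56.200, 0.0000). A1 meets HM tangentially, so LM is at right angles to HM, so L = M + (0, -6.7) = (-56.200, -6.7000). Since LR ⟂ RQ (tangency), |LQ| = √(6.7² + 32.2²) = 32.890 regardless of where R sits on A1. So Q lies on both circle(H, 80.45) and circle(L, 32.890); the below-HM intersection is Q = (-72.235, -35.416). R is the foot of the tangent from Q: R = (-62.593, -4.6936).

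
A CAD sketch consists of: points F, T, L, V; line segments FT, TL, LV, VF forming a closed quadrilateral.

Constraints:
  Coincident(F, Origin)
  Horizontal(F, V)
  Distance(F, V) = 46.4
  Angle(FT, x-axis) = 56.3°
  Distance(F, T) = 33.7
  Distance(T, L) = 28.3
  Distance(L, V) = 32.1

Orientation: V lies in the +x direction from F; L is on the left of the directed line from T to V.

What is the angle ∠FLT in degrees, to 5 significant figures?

26.247°

F is at the origin; F and V share the same y with |FV| = 46.4 and V in +x, so V = (46.4, 0). FT runs at 56.3° with |FT| = 33.7, so T = (18.698, 28.037). L is determined by |TL| = 28.3 and |LV| = 32.1 together: it lies at the intersection of circle(T, 28.3) and circle(V, 32.1). With |TV| = 39.414, the foot of the radical line on TV is 16.795 from T and the perpendicular offset is √(28.3² − 16.795²) = 22.777. Taking the left-of-TV solution: L = (46.705, 32.099).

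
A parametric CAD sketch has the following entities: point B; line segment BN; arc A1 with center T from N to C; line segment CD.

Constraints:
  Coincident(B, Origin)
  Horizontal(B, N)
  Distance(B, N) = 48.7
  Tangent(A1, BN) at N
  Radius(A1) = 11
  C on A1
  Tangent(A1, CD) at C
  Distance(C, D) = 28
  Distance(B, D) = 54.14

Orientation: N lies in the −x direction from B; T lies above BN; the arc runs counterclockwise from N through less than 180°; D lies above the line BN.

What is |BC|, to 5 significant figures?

39.261

B is at the origin; B and N share the same y with |BN| = 48.7 and N on the −x side, so N = (-48.700, 0.0000). Tangency of A1 to BN means the radius TN is perpendicular to BN, so T = N + (0, 11) = (-48.700, 11.000). Since TC ⟂ CD (tangency), |TD| = √(11.0² + 28.0²) = 30.083 regardless of where C sits on A1. So D lies on both circle(B, 54.14) and circle(T, 30.083); the above-BN intersection is D = (-37.595, 38.958). C is the foot of the tangent from D: C = (-37.700, 10.959).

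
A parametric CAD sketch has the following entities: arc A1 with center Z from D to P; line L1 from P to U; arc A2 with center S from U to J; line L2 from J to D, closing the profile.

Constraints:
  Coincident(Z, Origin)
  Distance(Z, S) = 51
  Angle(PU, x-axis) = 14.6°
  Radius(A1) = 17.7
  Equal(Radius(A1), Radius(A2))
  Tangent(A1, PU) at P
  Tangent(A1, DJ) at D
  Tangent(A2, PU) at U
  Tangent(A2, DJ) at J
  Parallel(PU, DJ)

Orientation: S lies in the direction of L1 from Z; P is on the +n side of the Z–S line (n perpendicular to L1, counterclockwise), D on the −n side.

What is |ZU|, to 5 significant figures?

53.984

Tangency of A1 to both parallel lines with radius 17.7 puts P and D at Z ± 17.7·n: P = (-4.4616, 17.128), D = (4.4616, -17.128). Equal radii place U and J the same way about S: U = S + 17.7·n = (44.892, 29.984), J = S − 17.7·n = (53.815, -4.2729). Then |ZU| = |U − Z| = 53.984.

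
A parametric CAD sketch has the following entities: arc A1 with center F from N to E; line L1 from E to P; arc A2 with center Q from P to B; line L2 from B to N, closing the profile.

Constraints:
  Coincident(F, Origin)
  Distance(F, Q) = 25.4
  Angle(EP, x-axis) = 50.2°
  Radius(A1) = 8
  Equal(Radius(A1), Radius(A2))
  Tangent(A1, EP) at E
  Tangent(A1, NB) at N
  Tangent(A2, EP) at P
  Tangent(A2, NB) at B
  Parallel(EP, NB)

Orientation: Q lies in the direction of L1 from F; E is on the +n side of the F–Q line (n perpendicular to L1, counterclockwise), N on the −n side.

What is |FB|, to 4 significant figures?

26.63

The slot axis is L1's direction at 50.2°, so u = (cos 50.2°, sin 50.2°) = (0.6401, 0.7683) and n = (−sin 50.2°, cos 50.2°) = (-0.7683, 0.6401). F is at the origin and Q lies 25.4 along u from F, so Q = 25.4·u = (16.26, 19.51). Tangency of A1 to both parallel lines with radius 8.0 puts E and N at F ± 8.0·n: E = (-6.146, 5.121), N = (6.146, -5.121). Equal radii place P and B the same way about Q: P = Q + 8.0·n = (10.11, 24.64), B = Q − 8.0·n = (22.41, 14.39). Then |FB| = |B − F| = 26.63.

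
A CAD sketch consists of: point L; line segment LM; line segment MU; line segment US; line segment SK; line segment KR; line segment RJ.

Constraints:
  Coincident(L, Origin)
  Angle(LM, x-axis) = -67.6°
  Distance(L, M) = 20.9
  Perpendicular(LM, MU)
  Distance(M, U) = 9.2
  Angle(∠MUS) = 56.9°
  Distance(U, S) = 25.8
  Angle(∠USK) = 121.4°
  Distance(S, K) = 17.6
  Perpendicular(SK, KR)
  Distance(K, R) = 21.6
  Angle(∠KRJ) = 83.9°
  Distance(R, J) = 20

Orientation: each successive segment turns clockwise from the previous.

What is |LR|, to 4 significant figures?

30.58

L is at the origin; LM runs at -67.6° with length 20.9, so M = (7.964, -19.32). LM ⟂ MU, so MU runs at -157.6°; with |MU| = 9.2, U = (-0.5415, -22.83). ∠MUS = 56.9° gives US at 79.30° from the x-axis; with |US| = 25.8, S = (4.249, 2.523). ∠USK = 121.4° gives SK at 20.70° from the x-axis; with |SK| = 17.6, K = (20.71, 8.744). The perpendicularity gives KR at right angles to SK, so KR runs at -69.30°; with |KR| = 21.6, R = (28.35, -11.46). Then |LR| = |R − L| = 30.58.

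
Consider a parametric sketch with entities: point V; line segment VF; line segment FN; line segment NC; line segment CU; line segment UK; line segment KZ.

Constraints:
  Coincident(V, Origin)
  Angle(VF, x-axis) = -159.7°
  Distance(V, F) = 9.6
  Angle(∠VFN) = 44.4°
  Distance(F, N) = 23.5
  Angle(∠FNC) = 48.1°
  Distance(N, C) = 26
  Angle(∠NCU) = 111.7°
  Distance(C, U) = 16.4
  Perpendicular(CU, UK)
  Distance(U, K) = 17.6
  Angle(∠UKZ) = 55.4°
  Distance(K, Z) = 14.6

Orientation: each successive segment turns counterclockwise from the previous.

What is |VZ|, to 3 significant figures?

2.88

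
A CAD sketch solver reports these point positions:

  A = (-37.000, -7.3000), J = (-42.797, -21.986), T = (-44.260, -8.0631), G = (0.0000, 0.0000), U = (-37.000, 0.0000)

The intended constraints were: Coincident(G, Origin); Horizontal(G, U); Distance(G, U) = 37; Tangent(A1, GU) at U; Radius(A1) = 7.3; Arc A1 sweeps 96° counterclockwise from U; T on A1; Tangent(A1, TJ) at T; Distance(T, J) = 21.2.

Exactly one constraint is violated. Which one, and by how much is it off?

Distance(T, J) = 21.2 — off by 7.20.

G = (0.00, 0.00) ✓; G.y = 0.00, U.y = 0.00 ✓; |GU| = 37.00 ✓; ∠(AU, UG) = 90.00° ✓; |AU| = 7.300 ✓; bearing(A→T) − bearing(A→U) = 96.00° ✓; |AT| = 7.300 ✓; ∠(AT, TJ) = 90.00° ✓; |TJ| = 14.00 ✗.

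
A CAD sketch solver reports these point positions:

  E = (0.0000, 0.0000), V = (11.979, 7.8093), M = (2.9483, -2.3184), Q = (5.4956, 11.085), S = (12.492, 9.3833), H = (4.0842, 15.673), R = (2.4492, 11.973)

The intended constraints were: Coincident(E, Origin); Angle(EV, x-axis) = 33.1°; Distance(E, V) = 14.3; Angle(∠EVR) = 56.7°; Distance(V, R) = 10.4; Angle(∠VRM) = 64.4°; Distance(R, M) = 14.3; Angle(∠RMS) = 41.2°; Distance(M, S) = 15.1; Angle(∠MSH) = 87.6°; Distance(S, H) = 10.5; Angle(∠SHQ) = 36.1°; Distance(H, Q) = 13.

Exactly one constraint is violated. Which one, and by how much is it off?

Distance(H, Q) = 13 — off by 8.20.

E = (0.00, 0.00) ✓; EV at 33.10° ✓; |EV| = 14.30 ✓; ∠EVR = 56.70° ✓; |VR| = 10.40 ✓; ∠VRM = 64.40° ✓; |RM| = 14.30 ✓; ∠RMS = 41.20° ✓; |MS| = 15.10 ✓; ∠MSH = 87.60° ✓; |SH| = 10.50 ✓; ∠SHQ = 36.10° ✓; |HQ| = 4.800 ✗.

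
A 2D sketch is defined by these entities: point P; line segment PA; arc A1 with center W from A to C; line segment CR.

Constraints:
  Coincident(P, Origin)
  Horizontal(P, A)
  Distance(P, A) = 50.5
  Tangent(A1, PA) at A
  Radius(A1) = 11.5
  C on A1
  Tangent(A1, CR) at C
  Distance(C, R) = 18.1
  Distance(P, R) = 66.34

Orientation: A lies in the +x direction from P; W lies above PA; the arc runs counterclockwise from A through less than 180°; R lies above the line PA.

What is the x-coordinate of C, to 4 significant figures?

61.80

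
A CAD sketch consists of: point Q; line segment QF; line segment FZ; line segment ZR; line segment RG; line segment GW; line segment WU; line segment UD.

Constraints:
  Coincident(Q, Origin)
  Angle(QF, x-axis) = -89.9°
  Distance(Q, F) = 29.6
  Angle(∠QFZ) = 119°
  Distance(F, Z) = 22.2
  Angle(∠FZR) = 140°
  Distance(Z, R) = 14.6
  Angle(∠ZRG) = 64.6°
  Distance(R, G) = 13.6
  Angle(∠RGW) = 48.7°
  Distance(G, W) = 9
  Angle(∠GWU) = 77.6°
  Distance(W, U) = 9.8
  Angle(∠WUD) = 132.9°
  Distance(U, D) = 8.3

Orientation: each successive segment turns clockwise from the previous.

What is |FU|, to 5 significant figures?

34.059

Q is at the origin; QF runs at -89.9° with length 29.6, so F = (0.051662, -29.600). ∠QFZ = 119.0° gives FZ at -150.90° from the x-axis; with |FZ| = 22.2, Z = (-19.346, -40.397). ∠FZR = 140.0° gives ZR at 169.10° from the x-axis; with |ZR| = 14.6, R = (-33.683, -37.636). ∠ZRG = 64.6° gives RG at 53.700° from the x-axis; with |RG| = 13.6, G = (-25.631, -26.675). ∠RGW = 48.7° gives GW at -77.600° from the x-axis; with |GW| = 9.0, W = (-23.699, -35.465). ∠GWU = 77.6° gives WU at -180.00° from the x-axis; with |WU| = 9.8, U = (-33.499, -35.465). Then |FU| = |U − F| = 34.059.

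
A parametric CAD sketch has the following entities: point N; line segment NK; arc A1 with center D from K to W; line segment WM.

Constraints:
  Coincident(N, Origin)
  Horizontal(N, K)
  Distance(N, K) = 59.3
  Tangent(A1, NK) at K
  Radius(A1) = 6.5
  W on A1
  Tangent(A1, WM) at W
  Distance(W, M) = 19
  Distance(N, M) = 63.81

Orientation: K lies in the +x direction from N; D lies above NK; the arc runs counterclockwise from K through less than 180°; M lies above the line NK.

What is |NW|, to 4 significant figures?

65.92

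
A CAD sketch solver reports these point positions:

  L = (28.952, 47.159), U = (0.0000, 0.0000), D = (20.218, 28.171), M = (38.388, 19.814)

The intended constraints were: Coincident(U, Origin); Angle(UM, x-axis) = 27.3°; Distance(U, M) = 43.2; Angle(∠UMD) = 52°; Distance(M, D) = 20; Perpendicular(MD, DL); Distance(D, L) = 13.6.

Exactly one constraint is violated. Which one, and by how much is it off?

Distance(D, L) = 13.6 — off by 7.30.

U = (0.00, 0.00) ✓; UM at 27.30° ✓; |UM| = 43.20 ✓; ∠UMD = 52.00° ✓; |MD| = 20.00 ✓; ∠(MD, DL) = 90.00° ✓; |DL| = 20.90 ✗.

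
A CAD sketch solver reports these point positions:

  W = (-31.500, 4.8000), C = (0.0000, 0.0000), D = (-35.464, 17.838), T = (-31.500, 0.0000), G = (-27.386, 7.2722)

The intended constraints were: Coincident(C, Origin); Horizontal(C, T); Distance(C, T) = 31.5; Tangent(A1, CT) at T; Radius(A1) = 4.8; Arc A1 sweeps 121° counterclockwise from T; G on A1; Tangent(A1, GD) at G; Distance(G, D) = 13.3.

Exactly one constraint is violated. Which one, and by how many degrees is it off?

Tangent(A1, GD) at G — off by 6.40°.

C = (0.00, 0.00) ✓; C.y = 0.00, T.y = 0.00 ✓; |CT| = 31.50 ✓; ∠(WT, TC) = 90.00° ✓; |WT| = 4.800 ✓; bearing(W→G) − bearing(W→T) = 121.0° ✓; |WG| = 4.800 ✓; ∠(WG, GD) = 83.60° ✗; |GD| = 13.30 ✓.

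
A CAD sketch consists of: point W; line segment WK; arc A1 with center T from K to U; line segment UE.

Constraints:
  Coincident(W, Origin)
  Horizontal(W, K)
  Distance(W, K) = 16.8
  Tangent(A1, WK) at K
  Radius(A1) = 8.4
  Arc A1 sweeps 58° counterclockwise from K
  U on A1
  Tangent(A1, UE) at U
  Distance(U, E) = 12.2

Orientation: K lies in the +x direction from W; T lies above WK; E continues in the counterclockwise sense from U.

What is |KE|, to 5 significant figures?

19.723

W is at the origin; WK is horizontal with |WK| = 16.8 and K on the +x side, so K = (16.800, 0.0000). Since A1 is tangent to WK there, TK ⟂ WK, so T = K + (0, 8.4) = (16.800, 8.4000). On A1, K sits at bearing -90° from T; a 58° counterclockwise sweep puts U at bearing -32°, so U = T + 8.4·(cos -32°, sin -32°) = (23.924, 3.9487). Since A1 is tangent to UE there, TU ⟂ UE, so UE runs along (−sin -32°, cos -32°); with |UE| = 12.2, E = (30.389, 14.295). Then |KE| = |E − K| = 19.723.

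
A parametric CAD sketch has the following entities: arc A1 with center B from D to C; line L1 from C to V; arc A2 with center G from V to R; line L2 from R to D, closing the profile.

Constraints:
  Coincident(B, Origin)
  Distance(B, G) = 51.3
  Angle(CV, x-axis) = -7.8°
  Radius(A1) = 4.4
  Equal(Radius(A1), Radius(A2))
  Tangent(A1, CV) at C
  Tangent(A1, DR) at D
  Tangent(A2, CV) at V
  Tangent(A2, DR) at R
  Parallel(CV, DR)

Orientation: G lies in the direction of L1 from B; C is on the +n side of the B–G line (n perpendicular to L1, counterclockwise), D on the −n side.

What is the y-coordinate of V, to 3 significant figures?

-2.60

Tangency of A1 to both parallel lines with radius 4.4 puts C and D at B ± 4.4·n: C = (0.597, 4.36), D = (-0.597, -4.36). Equal radii place V and R the same way about G: V = G + 4.4·n = (51.4, -2.60), R = G − 4.4·n = (50.2, -11.3). So V.y = -2.60.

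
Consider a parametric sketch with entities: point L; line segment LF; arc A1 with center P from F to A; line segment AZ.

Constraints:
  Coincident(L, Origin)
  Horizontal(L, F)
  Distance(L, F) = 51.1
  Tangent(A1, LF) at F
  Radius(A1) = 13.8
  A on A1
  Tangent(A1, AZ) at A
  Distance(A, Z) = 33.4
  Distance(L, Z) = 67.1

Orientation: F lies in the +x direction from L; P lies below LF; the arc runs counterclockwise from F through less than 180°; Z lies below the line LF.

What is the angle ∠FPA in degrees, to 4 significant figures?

103.3°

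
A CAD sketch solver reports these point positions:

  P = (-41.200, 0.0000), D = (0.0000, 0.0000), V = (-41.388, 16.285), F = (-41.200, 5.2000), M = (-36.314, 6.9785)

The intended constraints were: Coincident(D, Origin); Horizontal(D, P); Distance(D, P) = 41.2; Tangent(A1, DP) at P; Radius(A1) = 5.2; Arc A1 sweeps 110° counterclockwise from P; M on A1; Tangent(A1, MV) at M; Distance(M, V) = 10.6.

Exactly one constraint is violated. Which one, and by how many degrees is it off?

Tangent(A1, MV) at M — off by 8.60°.

D = (0.00, 0.00) ✓; D.y = 0.00, P.y = 0.00 ✓; |DP| = 41.20 ✓; ∠(FP, PD) = 90.00° ✓; |FP| = 5.200 ✓; bearing(F→M) − bearing(F→P) = 110.0° ✓; |FM| = 5.200 ✓; ∠(FM, MV) = 81.40° ✗; |MV| = 10.60 ✓.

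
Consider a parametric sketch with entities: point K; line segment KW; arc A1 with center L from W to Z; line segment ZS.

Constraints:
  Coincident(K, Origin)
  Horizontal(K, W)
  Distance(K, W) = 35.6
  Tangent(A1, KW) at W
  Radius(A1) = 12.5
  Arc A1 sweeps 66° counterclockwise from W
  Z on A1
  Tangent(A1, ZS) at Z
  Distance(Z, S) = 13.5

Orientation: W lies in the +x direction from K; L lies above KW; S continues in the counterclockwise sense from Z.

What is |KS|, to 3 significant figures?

56.1

K is at the origin; K and W share the same y with |KW| = 35.6 and W on the +x side, so W = (35.6, 0.00). A1 meets KW tangentially, so LW is at right angles to KW, so L = W + (0, 12.5) = (35.6, 12.5). On A1, W sits at bearing -90° from L; a 66° counterclockwise sweep puts Z at bearing -24°, so Z = L + 12.5·(cos -24°, sin -24°) = (47.0, 7.42). Since A1 is tangent to ZS there, LZ ⟂ ZS, so ZS runs along (−sin -24°, cos -24°); with |ZS| = 13.5, S = (52.5, 19.7). Then |KS| = |S − K| = 56.1.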